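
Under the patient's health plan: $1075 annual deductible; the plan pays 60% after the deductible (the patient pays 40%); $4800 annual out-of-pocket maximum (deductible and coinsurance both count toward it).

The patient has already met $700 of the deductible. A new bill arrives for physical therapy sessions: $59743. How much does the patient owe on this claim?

$700 of the $1075 deductible is already met, leaving $375.
That leaves $59743 − $375 = $59368 for coinsurance.
40% of $59368 = $23747.20 falls to the patient.
Patient responsibility before any cap: $375 + $23747.20 = $24122.20.
Adding $24122.20 to the $700 already spent would give $24822.20, which exceeds the $4800 cap; the patient pays just $4800 − $700 = $4100.

$4100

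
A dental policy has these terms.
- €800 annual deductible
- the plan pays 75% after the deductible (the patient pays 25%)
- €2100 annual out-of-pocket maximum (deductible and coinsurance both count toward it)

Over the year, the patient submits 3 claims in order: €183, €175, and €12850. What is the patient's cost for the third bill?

#1 (€183): fully absorbed by the deductible. Patient pays €183; OOP now €183.
#2 (€175): fully absorbed by the deductible. Cost to patient: €175. OOP to date €358.
#3 (€12850): €442 to deductible, leaving €12408; coinsurance €12408 × 25% = €3102. Together that's €442 + €3102 = €3544. Adding that to €358 gives €3902, past the €2100 cap; patient pays only €2100 − €358 = €1742.

€1742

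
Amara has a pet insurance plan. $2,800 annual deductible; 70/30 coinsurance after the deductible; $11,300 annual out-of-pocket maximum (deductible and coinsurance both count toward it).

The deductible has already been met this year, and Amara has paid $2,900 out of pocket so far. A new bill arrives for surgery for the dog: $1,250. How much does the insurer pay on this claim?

$875

The deductible is already satisfied, so the full bill goes to coinsurance.
Coinsurance: $1,250 × 30% = $375.
Total out-of-pocket so far would be $2,900 + $375 = $3,275, below the $11,300 cap — no reduction.
Insurer pays the balance: $1,250 − $375 = $875.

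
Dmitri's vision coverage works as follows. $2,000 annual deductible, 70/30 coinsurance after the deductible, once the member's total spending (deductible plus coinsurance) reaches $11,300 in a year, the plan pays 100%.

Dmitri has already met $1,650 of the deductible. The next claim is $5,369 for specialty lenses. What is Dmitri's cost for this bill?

$1,855.70

Remaining deductible: $2,000 − $1,650 = $350.
After the $350 deductible portion, $5,369 − $350 = $5,019 is subject to coinsurance.
Coinsurance: $5,019 × 30% = $1,505.70.
So the member owes $350 + $1,505.70 = $1,855.70 before any cap.
Cumulative spending $1,650 + $1,855.70 = $3,505.70 stays under the $11,300 maximum.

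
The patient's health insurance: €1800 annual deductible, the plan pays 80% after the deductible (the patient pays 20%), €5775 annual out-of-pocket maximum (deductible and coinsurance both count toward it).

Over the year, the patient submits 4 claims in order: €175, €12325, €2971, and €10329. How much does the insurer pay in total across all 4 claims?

€20025

Bill 1, €175: all of it applies to the deductible. Cost to patient: €175. OOP to date €175. Plan pays €175 − €175 = €0.
Bill 2, €12325: €1625 to deductible, leaving €10700; 20% of €10700 = €2140. Patient pays €3765; OOP now €3940. Insurer: €12325 − €3765 = €8560.
Bill 3, €2971: 20% coinsurance on €2971 = €594.20. Patient pays €594.20; OOP now €4534.20. Insurer: €2971 − €594.20 = €2376.80.
Bill 4, €10329: deductible met; 20% of €10329 = €2065.80. OOP would hit €6600 > €5775, so the cap limits the patient to €5775 − €4534.20 = €1240.80. Insurer: €10329 − €1240.80 = €9088.20.
Insurer total = bills − patient's total = €25800 − €5775 = €20025.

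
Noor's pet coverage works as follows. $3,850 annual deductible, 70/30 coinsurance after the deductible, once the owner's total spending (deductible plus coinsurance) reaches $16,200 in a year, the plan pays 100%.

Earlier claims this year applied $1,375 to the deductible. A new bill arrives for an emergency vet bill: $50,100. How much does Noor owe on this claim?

$14,825

$1,375 of the $3,850 deductible is already met, leaving $2,475.
After the $2,475 deductible portion, $50,100 − $2,475 = $47,625 is subject to coinsurance.
Coinsurance: $47,625 × 30% = $14,287.50.
That puts the owner's cost at $2,475 + $14,287.50 = $16,762.50 before any cap.
Adding $16,762.50 to the $1,375 already spent would give $18,137.50, which exceeds the $16,200 cap; the owner pays just $16,200 − $1,375 = $14,825.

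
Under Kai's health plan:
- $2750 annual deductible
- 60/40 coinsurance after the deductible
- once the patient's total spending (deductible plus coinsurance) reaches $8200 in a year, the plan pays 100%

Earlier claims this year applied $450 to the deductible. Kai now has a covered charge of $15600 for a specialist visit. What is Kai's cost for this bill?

Deductible still to meet: $2750 − $450 = $2300.
After the $2300 deductible portion, $15600 − $2300 = $13300 is subject to coinsurance.
Coinsurance: $13300 × 40% = $5320.
Patient responsibility before any cap: $2300 + $5320 = $7620.
Cumulative spending $450 + $7620 = $8070 stays under the $8200 maximum.

$7620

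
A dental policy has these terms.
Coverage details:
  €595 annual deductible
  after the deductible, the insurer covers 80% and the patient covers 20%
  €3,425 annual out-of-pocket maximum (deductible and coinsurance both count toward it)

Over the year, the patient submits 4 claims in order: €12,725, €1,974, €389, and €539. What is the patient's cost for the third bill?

Bill 1, €12,725: €595 finishes the deductible; €12,130 goes to coinsurance; patient's 20% is €2,426. Patient pays €3,021; OOP now €3,021.
Bill 2, €1,974: deductible already satisfied, so patient's share is 20% × €1,974 = €394.80. Cost to patient: €394.80. OOP to date €3,415.80.
Bill 3, €389: 20% coinsurance on €389 = €77.80. That would push OOP to €3,493.60, over the €3,425 cap, so patient pays €3,425 − €3,415.80 = €9.20.

€9.20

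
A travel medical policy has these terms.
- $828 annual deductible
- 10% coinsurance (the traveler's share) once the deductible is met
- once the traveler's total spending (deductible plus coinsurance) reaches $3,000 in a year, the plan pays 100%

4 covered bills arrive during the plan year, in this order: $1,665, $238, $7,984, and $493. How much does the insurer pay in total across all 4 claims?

$8,596.80

Bill 1, $1,665: $828 to deductible, leaving $837; coinsurance $837 × 10% = $83.70. Traveler pays $911.70; OOP now $911.70. Plan pays $1,665 − $911.70 = $753.30.
Bill 2, $238: deductible met; 10% of $238 = $23.80. Traveler owes $23.80 (running OOP $935.50). Insurer: $238 − $23.80 = $214.20.
Bill 3, $7,984: deductible already satisfied, so traveler's share is 10% × $7,984 = $798.40. Traveler owes $798.40 (running OOP $1,733.90). Plan pays $7,984 − $798.40 = $7,185.60.
Bill 4, $493: deductible already satisfied, so traveler's share is 10% × $493 = $49.30. Traveler owes $49.30 (running OOP $1,783.20). Insurer: $493 − $49.30 = $443.70.
Insurer total = bills − traveler's total = $10,380 − $1,783.20 = $8,596.80.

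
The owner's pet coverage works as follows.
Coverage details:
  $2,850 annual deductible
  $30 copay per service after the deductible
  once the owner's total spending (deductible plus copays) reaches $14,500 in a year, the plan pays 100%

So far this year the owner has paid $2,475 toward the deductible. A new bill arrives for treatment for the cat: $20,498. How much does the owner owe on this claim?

$2,475 of the $2,850 deductible is already met, leaving $375.
The remaining $20,123 (= $20,498 − $375) moves to the copay.
Copay on this service: $30.
Owner responsibility before any cap: $375 + $30 = $405.
Cumulative spending $2,475 + $405 = $2,880 stays under the $14,500 maximum.

$405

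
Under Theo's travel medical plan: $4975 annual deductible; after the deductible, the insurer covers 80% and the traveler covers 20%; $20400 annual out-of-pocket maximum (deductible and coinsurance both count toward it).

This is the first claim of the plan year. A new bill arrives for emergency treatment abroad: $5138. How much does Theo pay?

The full $4975 deductible is still open; $4975 of this bill applies to it.
That leaves $5138 − $4975 = $163 for coinsurance.
Traveler's 20% share of $163 is $32.60.
So the traveler owes $4975 + $32.60 = $5007.60 before any cap.
Total out-of-pocket so far would be $0 + $5007.60 = $5007.60, below the $20400 cap — no reduction.

$5007.60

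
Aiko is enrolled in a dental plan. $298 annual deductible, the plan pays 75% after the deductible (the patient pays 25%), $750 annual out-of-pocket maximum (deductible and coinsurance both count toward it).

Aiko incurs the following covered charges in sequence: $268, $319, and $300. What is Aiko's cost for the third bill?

$75

Claim 1 — $268: fully absorbed by the deductible. Patient owes $268 (running OOP $268).
Claim 2 — $319: $30 to deductible, leaving $289; coinsurance $289 × 25% = $72.25. Patient pays $102.25; OOP now $370.25.
Claim 3 — $300: deductible already satisfied, so patient's share is 25% × $300 = $75. Patient owes $75 (running OOP $445.25).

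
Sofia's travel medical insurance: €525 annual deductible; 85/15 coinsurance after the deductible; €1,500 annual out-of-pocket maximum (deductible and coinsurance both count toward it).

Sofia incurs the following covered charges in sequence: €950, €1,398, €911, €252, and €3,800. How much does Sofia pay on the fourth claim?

€37.80

#1 (€950): deductible takes €525, €425 remains; coinsurance €425 × 15% = €63.75. Traveler owes €588.75 (running OOP €588.75).
#2 (€1,398): deductible already satisfied, so traveler's share is 15% × €1,398 = €209.70. Traveler pays €209.70; OOP now €798.45.
#3 (€911): 15% coinsurance on €911 = €136.65. Traveler owes €136.65 (running OOP €935.10).
#4 (€252): deductible met; 15% of €252 = €37.80. Traveler owes €37.80 (running OOP €972.90).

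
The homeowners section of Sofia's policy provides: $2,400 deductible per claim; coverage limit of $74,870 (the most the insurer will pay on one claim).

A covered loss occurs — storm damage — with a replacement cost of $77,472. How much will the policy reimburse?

Less the $2,400 deductible: $77,472 − $2,400 = $75,072.
The $74,870 per-incident cap binds; insurer pays $74,870.

$74,870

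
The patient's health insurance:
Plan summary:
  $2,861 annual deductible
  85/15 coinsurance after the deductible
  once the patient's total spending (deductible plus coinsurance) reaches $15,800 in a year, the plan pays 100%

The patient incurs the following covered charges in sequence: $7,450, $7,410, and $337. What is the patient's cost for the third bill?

$50.55

Claim 1 — $7,450: deductible takes $2,861, $4,589 remains; coinsurance $4,589 × 15% = $688.35. Patient pays $3,549.35; OOP now $3,549.35.
Claim 2 — $7,410: 15% coinsurance on $7,410 = $1,111.50. Patient owes $1,111.50 (running OOP $4,660.85).
Claim 3 — $337: 15% coinsurance on $337 = $50.55. Patient pays $50.55; OOP now $4,711.40.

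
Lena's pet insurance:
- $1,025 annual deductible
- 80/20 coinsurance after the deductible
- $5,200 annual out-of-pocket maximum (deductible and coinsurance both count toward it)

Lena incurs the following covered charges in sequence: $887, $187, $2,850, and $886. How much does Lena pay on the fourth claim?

$177.20

Bill 1, $887: all of it applies to the deductible. Owner owes $887 (running OOP $887).
Bill 2, $187: $138 finishes the deductible; $49 goes to coinsurance; 20% of $49 = $9.80. Cost to owner: $147.80. OOP to date $1,034.80.
Bill 3, $2,850: deductible already satisfied, so owner's share is 20% × $2,850 = $570. Owner pays $570; OOP now $1,604.80.
Bill 4, $886: deductible met; 20% of $886 = $177.20. Owner owes $177.20 (running OOP $1,782).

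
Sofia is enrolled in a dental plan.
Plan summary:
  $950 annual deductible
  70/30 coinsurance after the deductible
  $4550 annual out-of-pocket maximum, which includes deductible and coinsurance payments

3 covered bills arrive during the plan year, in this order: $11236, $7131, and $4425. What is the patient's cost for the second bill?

$514.20

Claim 1 — $11236: deductible takes $950, $10286 remains; patient's 30% is $3085.80. Patient owes $4035.80 (running OOP $4035.80).
Claim 2 — $7131: 30% coinsurance on $7131 = $2139.30. OOP would hit $6175.10 > $4550, so the cap limits the patient to $4550 − $4035.80 = $514.20.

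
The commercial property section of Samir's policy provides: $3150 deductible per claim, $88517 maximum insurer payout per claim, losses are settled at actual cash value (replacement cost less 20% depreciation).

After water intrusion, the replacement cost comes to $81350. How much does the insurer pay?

$61930

Actual cash value after 20% depreciation: $81350 × 80% = $65080.
Less the $3150 deductible: $65080 − $3150 = $61930.
That's under the $88517 cap, so the insurer reimburses the full $61930.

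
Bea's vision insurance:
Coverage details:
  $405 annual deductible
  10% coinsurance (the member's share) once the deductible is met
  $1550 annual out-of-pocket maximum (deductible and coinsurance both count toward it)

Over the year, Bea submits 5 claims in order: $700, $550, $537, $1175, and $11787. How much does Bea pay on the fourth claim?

$117.50

Claim 1 — $700: $405 to deductible, leaving $295; member's 10% is $29.50. Cost to member: $434.50. OOP to date $434.50.
Claim 2 — $550: deductible already satisfied, so member's share is 10% × $550 = $55. Member owes $55 (running OOP $489.50).
Claim 3 — $537: deductible met; 10% of $537 = $53.70. Cost to member: $53.70. OOP to date $543.20.
Claim 4 — $1175: 10% coinsurance on $1175 = $117.50. Cost to member: $117.50. OOP to date $660.70.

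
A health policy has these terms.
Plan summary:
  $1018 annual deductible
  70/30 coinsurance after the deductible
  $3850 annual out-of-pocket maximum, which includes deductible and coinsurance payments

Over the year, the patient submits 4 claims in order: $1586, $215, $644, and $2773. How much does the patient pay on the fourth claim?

Claim 1 ($1586): $1018 finishes the deductible; $568 goes to coinsurance; 30% of $568 = $170.40. Cost to patient: $1188.40. OOP to date $1188.40.
Claim 2 ($215): deductible met; 30% of $215 = $64.50. Patient pays $64.50; OOP now $1252.90.
Claim 3 ($644): deductible already satisfied, so patient's share is 30% × $644 = $193.20. Patient owes $193.20 (running OOP $1446.10).
Claim 4 ($2773): deductible already satisfied, so patient's share is 30% × $2773 = $831.90. Patient owes $831.90 (running OOP $2278).

$831.90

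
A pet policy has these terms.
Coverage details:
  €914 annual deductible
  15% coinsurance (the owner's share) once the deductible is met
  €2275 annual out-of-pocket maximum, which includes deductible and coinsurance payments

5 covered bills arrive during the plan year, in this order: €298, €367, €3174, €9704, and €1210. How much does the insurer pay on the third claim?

€2486.25

#1 (€298): all of it applies to the deductible. Cost to owner: €298. OOP to date €298. Insurer: €298 − €298 = €0.
#2 (€367): entire amount goes to the deductible. Cost to owner: €367. OOP to date €665. Plan pays €367 − €367 = €0.
#3 (€3174): deductible takes €249, €2925 remains; coinsurance €2925 × 15% = €438.75. Cost to owner: €687.75. OOP to date €1352.75. Insurer: €3174 − €687.75 = €2486.25.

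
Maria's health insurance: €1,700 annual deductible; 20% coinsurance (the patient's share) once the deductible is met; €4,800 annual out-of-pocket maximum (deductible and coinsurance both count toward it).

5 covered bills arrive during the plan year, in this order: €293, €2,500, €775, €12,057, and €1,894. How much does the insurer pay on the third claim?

€620

#1 (€293): entire amount goes to the deductible. Patient owes €293 (running OOP €293). Insurer: €293 − €293 = €0.
#2 (€2,500): deductible takes €1,407, €1,093 remains; patient's 20% is €218.60. Cost to patient: €1,625.60. OOP to date €1,918.60. Plan pays €2,500 − €1,625.60 = €874.40.
#3 (€775): 20% coinsurance on €775 = €155. Cost to patient: €155. OOP to date €2,073.60. Plan pays €775 − €155 = €620.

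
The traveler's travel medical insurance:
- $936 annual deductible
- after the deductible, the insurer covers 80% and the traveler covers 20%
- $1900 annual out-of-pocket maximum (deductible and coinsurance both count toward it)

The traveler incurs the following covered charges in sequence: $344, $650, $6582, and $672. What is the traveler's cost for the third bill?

#1 ($344): all of it applies to the deductible. Traveler pays $344; OOP now $344.
#2 ($650): $592 finishes the deductible; $58 goes to coinsurance; coinsurance $58 × 20% = $11.60. Traveler pays $603.60; OOP now $947.60.
#3 ($6582): 20% coinsurance on $6582 = $1316.40. That would push OOP to $2264, over the $1900 cap, so traveler pays $1900 − $947.60 = $952.40.

$952.40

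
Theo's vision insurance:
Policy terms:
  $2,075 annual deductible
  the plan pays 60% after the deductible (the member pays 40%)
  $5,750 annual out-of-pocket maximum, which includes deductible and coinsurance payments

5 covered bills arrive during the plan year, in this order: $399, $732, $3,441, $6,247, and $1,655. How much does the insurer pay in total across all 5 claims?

Bill 1, $399: fully absorbed by the deductible. Cost to member: $399. OOP to date $399. Insurer: $399 − $399 = $0.
Bill 2, $732: entire amount goes to the deductible. Cost to member: $732. OOP to date $1,131. Insurer: $732 − $732 = $0.
Bill 3, $3,441: $944 to deductible, leaving $2,497; member's 40% is $998.80. Cost to member: $1,942.80. OOP to date $3,073.80. Insurer: $3,441 − $1,942.80 = $1,498.20.
Bill 4, $6,247: 40% coinsurance on $6,247 = $2,498.80. Member owes $2,498.80 (running OOP $5,572.60). Insurer: $6,247 − $2,498.80 = $3,748.20.
Bill 5, $1,655: deductible met; 40% of $1,655 = $662. OOP would hit $6,234.60 > $5,750, so the cap limits the member to $5,750 − $5,572.60 = $177.40. Plan pays $1,655 − $177.40 = $1,477.60.
Insurer total = bills − member's total = $12,474 − $5,750 = $6,724.

$6,724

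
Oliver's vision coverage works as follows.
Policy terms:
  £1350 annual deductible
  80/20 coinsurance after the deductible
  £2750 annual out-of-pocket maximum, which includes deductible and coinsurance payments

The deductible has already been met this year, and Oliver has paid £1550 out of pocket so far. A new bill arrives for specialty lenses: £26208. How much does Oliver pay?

£1200

The deductible is already satisfied, so the full bill goes to coinsurance.
20% of £26208 = £5241.60 falls to the member.
That would bring total out-of-pocket to £6791.60, past the £2750 cap. The member is capped at £2750 − £1550 = £1200 on this claim.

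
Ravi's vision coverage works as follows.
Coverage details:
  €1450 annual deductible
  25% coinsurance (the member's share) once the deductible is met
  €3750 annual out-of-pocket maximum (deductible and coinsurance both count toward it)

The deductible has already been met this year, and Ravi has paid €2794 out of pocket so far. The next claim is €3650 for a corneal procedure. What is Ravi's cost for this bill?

The deductible is already satisfied, so the full bill goes to coinsurance.
Coinsurance: €3650 × 25% = €912.50.
Cumulative spending €2794 + €912.50 = €3706.50 stays under the €3750 maximum.

€912.50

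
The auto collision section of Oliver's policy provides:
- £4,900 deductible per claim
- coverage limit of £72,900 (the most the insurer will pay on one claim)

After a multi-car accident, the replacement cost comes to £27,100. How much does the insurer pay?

After the deductible, £27,100 − £4,900 = £22,200 remains.
£22,200 ≤ £72,900, so the limit doesn't bind; insurer pays £22,200.

£22,200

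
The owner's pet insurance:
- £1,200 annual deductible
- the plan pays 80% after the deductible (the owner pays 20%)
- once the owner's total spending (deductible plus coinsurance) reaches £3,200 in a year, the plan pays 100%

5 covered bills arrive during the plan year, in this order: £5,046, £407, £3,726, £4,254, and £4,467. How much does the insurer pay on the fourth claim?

£3,849.80

Bill 1, £5,046: £1,200 finishes the deductible; £3,846 goes to coinsurance; owner's 20% is £769.20. Owner pays £1,969.20; OOP now £1,969.20. Insurer: £5,046 − £1,969.20 = £3,076.80.
Bill 2, £407: 20% coinsurance on £407 = £81.40. Owner owes £81.40 (running OOP £2,050.60). Insurer: £407 − £81.40 = £325.60.
Bill 3, £3,726: deductible already satisfied, so owner's share is 20% × £3,726 = £745.20. Owner owes £745.20 (running OOP £2,795.80). Plan pays £3,726 − £745.20 = £2,980.80.
Bill 4, £4,254: deductible met; 20% of £4,254 = £850.80. Adding that to £2,795.80 gives £3,646.60, past the £3,200 cap; owner pays only £3,200 − £2,795.80 = £404.20. Insurer: £4,254 − £404.20 = £3,849.80.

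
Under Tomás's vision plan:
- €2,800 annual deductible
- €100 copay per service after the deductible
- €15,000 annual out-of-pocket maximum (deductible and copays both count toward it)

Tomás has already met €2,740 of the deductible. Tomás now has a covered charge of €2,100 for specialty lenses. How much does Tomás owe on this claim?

€160

Deductible still to meet: €2,800 − €2,740 = €60.
The remaining €2,040 (= €2,100 − €60) moves to the copay.
Copay on this service: €100.
So the member owes €60 + €100 = €160 before any cap.
Year-to-date out-of-pocket becomes €2,740 + €160 = €2,900, still under the €15,000 maximum, so no cap applies.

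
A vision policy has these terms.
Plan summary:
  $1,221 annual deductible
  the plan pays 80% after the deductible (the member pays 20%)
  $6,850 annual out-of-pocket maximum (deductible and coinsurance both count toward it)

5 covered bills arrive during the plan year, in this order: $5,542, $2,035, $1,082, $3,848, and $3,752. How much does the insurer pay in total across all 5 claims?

$12,030.40

#1 ($5,542): deductible takes $1,221, $4,321 remains; member's 20% is $864.20. Member pays $2,085.20; OOP now $2,085.20. Plan pays $5,542 − $2,085.20 = $3,456.80.
#2 ($2,035): deductible met; 20% of $2,035 = $407. Cost to member: $407. OOP to date $2,492.20. Insurer: $2,035 − $407 = $1,628.
#3 ($1,082): 20% coinsurance on $1,082 = $216.40. Member pays $216.40; OOP now $2,708.60. Insurer: $1,082 − $216.40 = $865.60.
#4 ($3,848): 20% coinsurance on $3,848 = $769.60. Member pays $769.60; OOP now $3,478.20. Insurer: $3,848 − $769.60 = $3,078.40.
#5 ($3,752): deductible already satisfied, so member's share is 20% × $3,752 = $750.40. Cost to member: $750.40. OOP to date $4,228.60. Plan pays $3,752 − $750.40 = $3,001.60.
Insurer total = bills − member's total = $16,259 − $4,228.60 = $12,030.40.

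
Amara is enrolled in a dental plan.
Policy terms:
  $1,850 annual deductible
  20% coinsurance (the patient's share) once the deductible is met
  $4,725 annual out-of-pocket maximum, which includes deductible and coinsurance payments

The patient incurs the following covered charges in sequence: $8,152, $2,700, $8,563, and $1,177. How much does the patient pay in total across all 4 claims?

$4,725

#1 ($8,152): deductible takes $1,850, $6,302 remains; patient's 20% is $1,260.40. Patient owes $3,110.40 (running OOP $3,110.40).
#2 ($2,700): deductible met; 20% of $2,700 = $540. Cost to patient: $540. OOP to date $3,650.40.
#3 ($8,563): deductible met; 20% of $8,563 = $1,712.60. Adding that to $3,650.40 gives $5,363, past the $4,725 cap; patient pays only $4,725 − $3,650.40 = $1,074.60.
#4 ($1,177): deductible already satisfied, so patient's share is 20% × $1,177 = $235.40. Adding that to $4,725 gives $4,960.40, past the $4,725 cap; patient pays only $4,725 − $4,725 = $0.
Total paid by the patient: $3,110.40 + $540 + $1,074.60 + $0 = $4,725.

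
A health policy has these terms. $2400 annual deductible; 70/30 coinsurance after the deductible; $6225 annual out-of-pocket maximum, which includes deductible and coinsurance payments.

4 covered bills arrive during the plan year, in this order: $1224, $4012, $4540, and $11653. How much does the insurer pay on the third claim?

#1 ($1224): entire amount goes to the deductible. Patient pays $1224; OOP now $1224. Insurer: $1224 − $1224 = $0.
#2 ($4012): $1176 to deductible, leaving $2836; 30% of $2836 = $850.80. Patient owes $2026.80 (running OOP $3250.80). Plan pays $4012 − $2026.80 = $1985.20.
#3 ($4540): deductible met; 30% of $4540 = $1362. Patient owes $1362 (running OOP $4612.80). Plan pays $4540 − $1362 = $3178.

$3178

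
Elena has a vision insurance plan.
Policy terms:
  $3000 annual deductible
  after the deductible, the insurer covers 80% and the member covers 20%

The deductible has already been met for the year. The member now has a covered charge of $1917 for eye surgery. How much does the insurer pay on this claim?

The deductible is already satisfied, so the full bill goes to coinsurance.
Member's 20% share of $1917 is $383.40.
The insurer covers the remainder: $1917 − $383.40 = $1533.60.

$1533.60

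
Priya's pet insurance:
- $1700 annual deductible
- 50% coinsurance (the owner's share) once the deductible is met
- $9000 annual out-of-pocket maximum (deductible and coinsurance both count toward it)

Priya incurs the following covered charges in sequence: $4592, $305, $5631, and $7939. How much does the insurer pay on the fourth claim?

Bill 1, $4592: $1700 to deductible, leaving $2892; coinsurance $2892 × 50% = $1446. Owner owes $3146 (running OOP $3146). Plan pays $4592 − $3146 = $1446.
Bill 2, $305: deductible met; 50% of $305 = $152.50. Owner owes $152.50 (running OOP $3298.50). Insurer: $305 − $152.50 = $152.50.
Bill 3, $5631: deductible met; 50% of $5631 = $2815.50. Owner owes $2815.50 (running OOP $6114). Plan pays $5631 − $2815.50 = $2815.50.
Bill 4, $7939: deductible already satisfied, so owner's share is 50% × $7939 = $3969.50. Adding that to $6114 gives $10083.50, past the $9000 cap; owner pays only $9000 − $6114 = $2886. Plan pays $7939 − $2886 = $5053.

$5053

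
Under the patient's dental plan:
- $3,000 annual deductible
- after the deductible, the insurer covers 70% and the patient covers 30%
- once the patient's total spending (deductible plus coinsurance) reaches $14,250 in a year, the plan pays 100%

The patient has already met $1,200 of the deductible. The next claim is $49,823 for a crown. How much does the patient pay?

$13,050

Deductible still to meet: $3,000 − $1,200 = $1,800.
That leaves $49,823 − $1,800 = $48,023 for coinsurance.
30% of $48,023 = $14,406.90 falls to the patient.
Patient responsibility before any cap: $1,800 + $14,406.90 = $16,206.90.
Adding $16,206.90 to the $1,200 already spent would give $17,406.90, which exceeds the $14,250 cap; the patient pays just $14,250 − $1,200 = $13,050.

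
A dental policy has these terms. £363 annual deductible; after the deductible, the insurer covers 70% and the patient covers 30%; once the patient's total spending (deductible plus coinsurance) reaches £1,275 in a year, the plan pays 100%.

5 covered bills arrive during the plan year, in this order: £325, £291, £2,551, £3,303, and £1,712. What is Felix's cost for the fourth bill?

Claim 1 (£325): fully absorbed by the deductible. Patient owes £325 (running OOP £325).
Claim 2 (£291): deductible takes £38, £253 remains; 30% of £253 = £75.90. Cost to patient: £113.90. OOP to date £438.90.
Claim 3 (£2,551): deductible met; 30% of £2,551 = £765.30. Patient owes £765.30 (running OOP £1,204.20).
Claim 4 (£3,303): deductible met; 30% of £3,303 = £990.90. Adding that to £1,204.20 gives £2,195.10, past the £1,275 cap; patient pays only £1,275 − £1,204.20 = £70.80.

£70.80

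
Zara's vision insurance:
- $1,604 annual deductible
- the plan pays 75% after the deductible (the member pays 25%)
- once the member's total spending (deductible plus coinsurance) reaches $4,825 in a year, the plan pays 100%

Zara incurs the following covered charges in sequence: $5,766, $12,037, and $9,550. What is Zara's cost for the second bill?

Claim 1 ($5,766): $1,604 finishes the deductible; $4,162 goes to coinsurance; coinsurance $4,162 × 25% = $1,040.50. Member owes $2,644.50 (running OOP $2,644.50).
Claim 2 ($12,037): deductible already satisfied, so member's share is 25% × $12,037 = $3,009.25. OOP would hit $5,653.75 > $4,825, so the cap limits the member to $4,825 − $2,644.50 = $2,180.50.

$2,180.50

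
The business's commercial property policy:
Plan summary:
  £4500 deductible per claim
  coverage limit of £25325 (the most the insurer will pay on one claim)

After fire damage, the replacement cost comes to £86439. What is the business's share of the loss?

Less the £4500 deductible: £86439 − £4500 = £81939.
Since £81939 > £25325, the payout is capped at £25325.
The business bears the rest of the original loss: £86439 − £25325 = £61114.

£61114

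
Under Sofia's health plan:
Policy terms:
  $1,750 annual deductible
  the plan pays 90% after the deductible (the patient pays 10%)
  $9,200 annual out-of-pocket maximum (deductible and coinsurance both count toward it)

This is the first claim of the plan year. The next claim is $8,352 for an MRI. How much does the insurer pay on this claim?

$5,941.80

The full $1,750 deductible is still open; $1,750 of this bill applies to it.
After the $1,750 deductible portion, $8,352 − $1,750 = $6,602 is subject to coinsurance.
Patient's 10% share of $6,602 is $660.20.
Patient responsibility before any cap: $1,750 + $660.20 = $2,410.20.
Year-to-date out-of-pocket becomes $0 + $2,410.20 = $2,410.20, still under the $9,200 maximum, so no cap applies.
The insurer covers the remainder: $8,352 − $2,410.20 = $5,941.80.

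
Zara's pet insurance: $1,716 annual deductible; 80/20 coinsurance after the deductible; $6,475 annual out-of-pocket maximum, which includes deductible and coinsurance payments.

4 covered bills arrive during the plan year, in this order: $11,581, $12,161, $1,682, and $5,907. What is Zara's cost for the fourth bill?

$17.40

Bill 1, $11,581: deductible takes $1,716, $9,865 remains; coinsurance $9,865 × 20% = $1,973. Owner pays $3,689; OOP now $3,689.
Bill 2, $12,161: 20% coinsurance on $12,161 = $2,432.20. Owner pays $2,432.20; OOP now $6,121.20.
Bill 3, $1,682: 20% coinsurance on $1,682 = $336.40. Cost to owner: $336.40. OOP to date $6,457.60.
Bill 4, $5,907: 20% coinsurance on $5,907 = $1,181.40. That would push OOP to $7,639, over the $6,475 cap, so owner pays $6,475 − $6,457.60 = $17.40.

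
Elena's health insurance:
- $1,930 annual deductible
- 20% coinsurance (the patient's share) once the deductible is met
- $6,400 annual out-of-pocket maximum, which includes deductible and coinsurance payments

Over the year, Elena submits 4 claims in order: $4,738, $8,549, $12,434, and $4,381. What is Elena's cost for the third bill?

$2,198.60

#1 ($4,738): $1,930 finishes the deductible; $2,808 goes to coinsurance; coinsurance $2,808 × 20% = $561.60. Patient pays $2,491.60; OOP now $2,491.60.
#2 ($8,549): deductible already satisfied, so patient's share is 20% × $8,549 = $1,709.80. Patient owes $1,709.80 (running OOP $4,201.40).
#3 ($12,434): 20% coinsurance on $12,434 = $2,486.80. Adding that to $4,201.40 gives $6,688.20, past the $6,400 cap; patient pays only $6,400 − $4,201.40 = $2,198.60.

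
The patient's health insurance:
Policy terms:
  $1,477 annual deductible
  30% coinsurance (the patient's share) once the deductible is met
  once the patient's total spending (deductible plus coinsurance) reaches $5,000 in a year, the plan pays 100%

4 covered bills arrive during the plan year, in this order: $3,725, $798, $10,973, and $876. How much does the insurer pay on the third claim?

#1 ($3,725): deductible takes $1,477, $2,248 remains; 30% of $2,248 = $674.40. Patient owes $2,151.40 (running OOP $2,151.40). Insurer: $3,725 − $2,151.40 = $1,573.60.
#2 ($798): 30% coinsurance on $798 = $239.40. Patient owes $239.40 (running OOP $2,390.80). Insurer: $798 − $239.40 = $558.60.
#3 ($10,973): 30% coinsurance on $10,973 = $3,291.90. Adding that to $2,390.80 gives $5,682.70, past the $5,000 cap; patient pays only $5,000 − $2,390.80 = $2,609.20. Plan pays $10,973 − $2,609.20 = $8,363.80.

$8,363.80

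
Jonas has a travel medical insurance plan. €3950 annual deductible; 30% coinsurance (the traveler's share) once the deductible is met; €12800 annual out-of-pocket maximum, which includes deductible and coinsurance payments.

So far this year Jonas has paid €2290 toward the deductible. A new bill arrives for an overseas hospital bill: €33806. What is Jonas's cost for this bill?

€2290 of the €3950 deductible is already met, leaving €1660.
That leaves €33806 − €1660 = €32146 for coinsurance.
Coinsurance: €32146 × 30% = €9643.80.
Traveler responsibility before any cap: €1660 + €9643.80 = €11303.80.
Year-to-date out-of-pocket would reach €2290 + €11303.80 = €13593.80, above the €12800 maximum, so the traveler pays only €12800 − €2290 = €10510.

€10510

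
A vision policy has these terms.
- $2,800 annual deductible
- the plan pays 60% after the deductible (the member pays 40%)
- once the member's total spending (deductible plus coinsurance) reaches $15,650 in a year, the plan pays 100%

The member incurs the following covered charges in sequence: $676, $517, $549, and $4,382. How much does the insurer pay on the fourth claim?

Claim 1 — $676: all of it applies to the deductible. Member pays $676; OOP now $676. Plan pays $676 − $676 = $0.
Claim 2 — $517: fully absorbed by the deductible. Member owes $517 (running OOP $1,193). Insurer: $517 − $517 = $0.
Claim 3 — $549: fully absorbed by the deductible. Member pays $549; OOP now $1,742. Insurer: $549 − $549 = $0.
Claim 4 — $4,382: $1,058 to deductible, leaving $3,324; 40% of $3,324 = $1,329.60. Member pays $2,387.60; OOP now $4,129.60. Insurer: $4,382 − $2,387.60 = $1,994.40.

$1,994.40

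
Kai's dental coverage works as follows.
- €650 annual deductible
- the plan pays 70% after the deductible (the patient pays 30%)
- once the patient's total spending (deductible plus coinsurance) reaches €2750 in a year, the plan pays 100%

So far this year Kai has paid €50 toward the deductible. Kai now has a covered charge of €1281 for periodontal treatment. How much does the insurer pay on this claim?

€476.70

€50 of the €650 deductible is already met, leaving €600.
The remaining €681 (= €1281 − €600) moves to coinsurance.
Coinsurance: €681 × 30% = €204.30.
Patient responsibility before any cap: €600 + €204.30 = €804.30.
Year-to-date out-of-pocket becomes €50 + €804.30 = €854.30, still under the €2750 maximum, so no cap applies.
Insurer pays the balance: €1281 − €804.30 = €476.70.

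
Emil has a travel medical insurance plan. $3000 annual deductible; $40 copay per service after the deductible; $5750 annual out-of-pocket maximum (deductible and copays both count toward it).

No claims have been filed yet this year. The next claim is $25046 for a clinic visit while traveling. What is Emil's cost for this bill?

$3040

Deductible not yet touched, so the first $3000 of the bill goes to the deductible.
After the $3000 deductible portion, $25046 − $3000 = $22046 is subject to the copay.
Copay on this service: $40.
That puts the traveler's cost at $3000 + $40 = $3040 before any cap.
Year-to-date out-of-pocket becomes $0 + $3040 = $3040, still under the $5750 maximum, so no cap applies.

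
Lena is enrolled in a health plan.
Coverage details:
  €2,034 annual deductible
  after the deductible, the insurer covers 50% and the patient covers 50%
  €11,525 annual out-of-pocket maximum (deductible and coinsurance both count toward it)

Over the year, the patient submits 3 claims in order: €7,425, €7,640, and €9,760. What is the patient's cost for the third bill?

€2,975.50

#1 (€7,425): deductible takes €2,034, €5,391 remains; patient's 50% is €2,695.50. Patient owes €4,729.50 (running OOP €4,729.50).
#2 (€7,640): 50% coinsurance on €7,640 = €3,820. Cost to patient: €3,820. OOP to date €8,549.50.
#3 (€9,760): deductible already satisfied, so patient's share is 50% × €9,760 = €4,880. Adding that to €8,549.50 gives €13,429.50, past the €11,525 cap; patient pays only €11,525 − €8,549.50 = €2,975.50.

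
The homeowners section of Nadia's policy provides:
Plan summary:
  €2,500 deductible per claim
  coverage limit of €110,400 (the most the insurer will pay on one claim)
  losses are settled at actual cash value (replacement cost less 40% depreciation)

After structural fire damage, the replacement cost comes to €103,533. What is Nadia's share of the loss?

€43,913.20

Depreciate 40%: the covered value is €103,533 × 0.6 = €62,119.80.
Subtract the deductible: €62,119.80 − €2,500 = €59,619.80.
€59,619.80 ≤ €110,400, so the limit doesn't bind; insurer pays €59,619.80.
The homeowner bears the rest of the original loss: €103,533 − €59,619.80 = €43,913.20.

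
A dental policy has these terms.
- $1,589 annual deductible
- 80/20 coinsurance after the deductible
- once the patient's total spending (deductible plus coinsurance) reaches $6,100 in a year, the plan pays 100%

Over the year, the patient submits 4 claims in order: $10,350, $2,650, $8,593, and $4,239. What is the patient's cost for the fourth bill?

$510.20

Claim 1 — $10,350: $1,589 to deductible, leaving $8,761; coinsurance $8,761 × 20% = $1,752.20. Patient pays $3,341.20; OOP now $3,341.20.
Claim 2 — $2,650: 20% coinsurance on $2,650 = $530. Patient pays $530; OOP now $3,871.20.
Claim 3 — $8,593: deductible already satisfied, so patient's share is 20% × $8,593 = $1,718.60. Cost to patient: $1,718.60. OOP to date $5,589.80.
Claim 4 — $4,239: deductible already satisfied, so patient's share is 20% × $4,239 = $847.80. That would push OOP to $6,437.60, over the $6,100 cap, so patient pays $6,100 − $5,589.80 = $510.20.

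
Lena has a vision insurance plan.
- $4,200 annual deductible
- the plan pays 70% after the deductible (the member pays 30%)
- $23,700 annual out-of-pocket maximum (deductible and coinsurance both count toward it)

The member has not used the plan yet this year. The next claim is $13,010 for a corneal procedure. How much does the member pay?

$6,843

Nothing has been paid toward the $4,200 deductible, so the first $4,200 of this charge is applied there.
The remaining $8,810 (= $13,010 − $4,200) moves to coinsurance.
Coinsurance: $8,810 × 30% = $2,643.
That puts the member's cost at $4,200 + $2,643 = $6,843 before any cap.
Total out-of-pocket so far would be $0 + $6,843 = $6,843, below the $23,700 cap — no reduction.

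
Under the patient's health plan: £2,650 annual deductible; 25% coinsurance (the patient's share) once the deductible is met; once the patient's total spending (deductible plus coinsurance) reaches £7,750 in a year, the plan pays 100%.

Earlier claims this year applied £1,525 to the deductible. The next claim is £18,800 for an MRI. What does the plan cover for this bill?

£13,256.25

£1,525 of the £2,650 deductible is already met, leaving £1,125.
After the £1,125 deductible portion, £18,800 − £1,125 = £17,675 is subject to coinsurance.
Patient's 25% share of £17,675 is £4,418.75.
So the patient owes £1,125 + £4,418.75 = £5,543.75 before any cap.
Cumulative spending £1,525 + £5,543.75 = £7,068.75 stays under the £7,750 maximum.
Insurer pays the balance: £18,800 − £5,543.75 = £13,256.25.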